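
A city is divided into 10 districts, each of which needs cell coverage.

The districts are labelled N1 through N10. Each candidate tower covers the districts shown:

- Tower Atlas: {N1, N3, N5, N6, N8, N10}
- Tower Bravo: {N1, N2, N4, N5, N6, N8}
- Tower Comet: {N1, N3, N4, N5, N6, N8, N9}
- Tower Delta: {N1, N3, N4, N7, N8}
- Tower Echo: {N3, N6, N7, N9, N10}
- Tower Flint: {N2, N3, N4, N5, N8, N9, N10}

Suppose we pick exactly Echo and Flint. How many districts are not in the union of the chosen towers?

1

Union of Echo, Flint = {N2, N3, N4, N5, N6, N7, N8, N9, N10}.
Not covered: N1 — 1 district.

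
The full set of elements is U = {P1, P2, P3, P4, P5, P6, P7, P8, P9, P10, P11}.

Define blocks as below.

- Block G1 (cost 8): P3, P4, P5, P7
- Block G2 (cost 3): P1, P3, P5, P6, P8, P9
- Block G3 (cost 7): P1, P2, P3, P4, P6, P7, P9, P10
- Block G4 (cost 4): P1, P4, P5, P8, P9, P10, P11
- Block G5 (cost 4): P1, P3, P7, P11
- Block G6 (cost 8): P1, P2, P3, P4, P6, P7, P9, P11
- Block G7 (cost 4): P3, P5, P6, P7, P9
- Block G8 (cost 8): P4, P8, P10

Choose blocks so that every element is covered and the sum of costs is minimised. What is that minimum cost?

G3, G4 together cover every element (G3 ∪ G4 = {P1, P2, P3, P4, P5, P6, P7, P8, P9, P10, P11}); total cost 7 + 4 = 11.
The greedy pick G2, G4, G3 costs 14; no covering selection beats 11.

11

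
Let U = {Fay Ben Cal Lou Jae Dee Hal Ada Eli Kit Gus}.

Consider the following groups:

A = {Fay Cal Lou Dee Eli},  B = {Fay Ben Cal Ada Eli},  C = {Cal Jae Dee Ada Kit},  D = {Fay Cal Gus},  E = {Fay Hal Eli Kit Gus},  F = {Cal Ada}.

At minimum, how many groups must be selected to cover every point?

4

Take {A, B, C, E}. Their union is {Fay, Ben, Cal, Lou, Jae, Dee, Hal, Ada, Eli, Kit, Gus}, which is all 11 points.
No 3 of the 6 groups cover everything (all 20 combinations miss at least one point), so 4 is optimal.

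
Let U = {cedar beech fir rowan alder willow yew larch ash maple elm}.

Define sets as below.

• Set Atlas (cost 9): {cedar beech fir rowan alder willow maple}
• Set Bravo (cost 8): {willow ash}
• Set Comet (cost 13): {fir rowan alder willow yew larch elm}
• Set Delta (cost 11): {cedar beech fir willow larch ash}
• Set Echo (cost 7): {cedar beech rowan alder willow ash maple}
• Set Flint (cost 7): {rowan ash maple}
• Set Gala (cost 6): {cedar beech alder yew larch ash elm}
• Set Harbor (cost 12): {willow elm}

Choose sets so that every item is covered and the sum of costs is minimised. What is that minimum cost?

Atlas, Gala together cover every item (Atlas ∪ Gala = {cedar, beech, fir, rowan, alder, willow, yew, larch, ash, maple, elm}); total cost 9 + 6 = 15.
No covering selection has total cost below 15.

15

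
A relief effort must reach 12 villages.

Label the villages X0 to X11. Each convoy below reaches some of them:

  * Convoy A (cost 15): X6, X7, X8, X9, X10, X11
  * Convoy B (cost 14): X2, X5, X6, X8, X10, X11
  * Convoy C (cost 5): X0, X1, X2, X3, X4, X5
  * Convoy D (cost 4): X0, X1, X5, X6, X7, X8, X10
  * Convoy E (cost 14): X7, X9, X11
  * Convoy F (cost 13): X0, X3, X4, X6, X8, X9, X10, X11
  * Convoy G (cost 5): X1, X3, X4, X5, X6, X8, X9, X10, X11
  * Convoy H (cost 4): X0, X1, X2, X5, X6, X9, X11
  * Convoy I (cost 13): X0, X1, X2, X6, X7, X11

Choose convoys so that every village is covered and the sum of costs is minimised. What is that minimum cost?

C, D, H together cover every village (C ∪ D ∪ H = {X0, X1, X2, X3, X4, X5, X6, X7, X8, X9, X10, X11}); total cost 5 + 4 + 4 = 13.
No covering selection has total cost below 13.

13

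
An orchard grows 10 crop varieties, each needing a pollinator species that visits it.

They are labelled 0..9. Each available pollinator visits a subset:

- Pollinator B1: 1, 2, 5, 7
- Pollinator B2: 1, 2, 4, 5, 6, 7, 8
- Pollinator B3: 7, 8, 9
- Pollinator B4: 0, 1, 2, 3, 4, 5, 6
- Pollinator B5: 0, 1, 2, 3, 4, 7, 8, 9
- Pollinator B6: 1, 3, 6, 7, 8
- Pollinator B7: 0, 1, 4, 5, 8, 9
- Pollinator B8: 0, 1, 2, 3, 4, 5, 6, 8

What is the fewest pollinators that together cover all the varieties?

2

B3 and B8 together: B3 ∪ B8 = {0, 1, 2, 3, 4, 5, 6, 7, 8, 9} — every variety is covered.
No single pollinator has all 10 varieties (the largest, B5, has 8), so 2 is optimal.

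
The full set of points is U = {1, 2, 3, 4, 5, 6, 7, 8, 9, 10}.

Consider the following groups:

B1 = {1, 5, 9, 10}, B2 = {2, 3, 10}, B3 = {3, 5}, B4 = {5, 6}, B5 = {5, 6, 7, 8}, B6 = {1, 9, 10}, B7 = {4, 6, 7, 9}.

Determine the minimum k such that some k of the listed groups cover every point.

B1 and B2 and B5 and B7 together: B1 ∪ B2 ∪ B5 ∪ B7 = {1, 2, 3, 4, 5, 6, 7, 8, 9, 10} — every point is covered.
No 3 of the 7 groups cover everything (all 35 combinations miss at least one point), so 4 is optimal.

4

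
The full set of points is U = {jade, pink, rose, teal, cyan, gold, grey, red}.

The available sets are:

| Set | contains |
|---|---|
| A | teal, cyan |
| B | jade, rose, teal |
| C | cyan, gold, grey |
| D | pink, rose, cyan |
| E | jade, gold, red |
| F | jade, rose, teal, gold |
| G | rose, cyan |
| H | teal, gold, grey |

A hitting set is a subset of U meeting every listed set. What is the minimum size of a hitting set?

3

The 3 points {jade, cyan, gold} hit every set.
No choice of 2 points meets every set, so 3 is the minimum.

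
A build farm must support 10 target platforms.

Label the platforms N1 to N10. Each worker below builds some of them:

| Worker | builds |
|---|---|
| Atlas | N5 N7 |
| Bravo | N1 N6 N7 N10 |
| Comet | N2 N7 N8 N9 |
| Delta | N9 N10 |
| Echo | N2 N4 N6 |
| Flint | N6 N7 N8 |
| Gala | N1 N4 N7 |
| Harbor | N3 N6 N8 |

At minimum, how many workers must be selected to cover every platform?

5

Atlas and Bravo and Delta and Echo and Harbor together: Atlas ∪ Bravo ∪ Delta ∪ Echo ∪ Harbor = {N1, N2, N3, N4, N5, N6, N7, N8, N9, N10} — every platform is covered.
No 4 of the 8 workers cover everything (all 70 combinations miss at least one platform), so 5 is optimal.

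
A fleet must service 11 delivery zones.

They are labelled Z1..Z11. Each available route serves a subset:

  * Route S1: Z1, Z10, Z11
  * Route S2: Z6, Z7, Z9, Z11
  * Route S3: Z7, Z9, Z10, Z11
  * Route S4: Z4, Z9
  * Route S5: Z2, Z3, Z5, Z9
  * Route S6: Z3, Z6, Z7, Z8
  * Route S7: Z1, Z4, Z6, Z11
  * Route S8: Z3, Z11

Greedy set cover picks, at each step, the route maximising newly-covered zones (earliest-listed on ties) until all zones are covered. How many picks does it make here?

Greedy: pick S2 (covers 4 new) → pick S5 (covers 3 new) → pick S1 (covers 2 new) → pick S4 (covers 1 new) → pick S6 (covers 1 new). Total picks: 5.
(The true minimum cover uses only 4 routes, so greedy is not optimal here.)

5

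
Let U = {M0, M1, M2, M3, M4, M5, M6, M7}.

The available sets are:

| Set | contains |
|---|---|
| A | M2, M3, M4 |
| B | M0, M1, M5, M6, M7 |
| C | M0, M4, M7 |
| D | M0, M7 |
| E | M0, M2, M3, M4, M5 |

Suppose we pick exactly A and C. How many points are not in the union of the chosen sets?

3

Union of A, C = {M0, M2, M3, M4, M7}.
Not covered: M1, M5, M6 — 3 points.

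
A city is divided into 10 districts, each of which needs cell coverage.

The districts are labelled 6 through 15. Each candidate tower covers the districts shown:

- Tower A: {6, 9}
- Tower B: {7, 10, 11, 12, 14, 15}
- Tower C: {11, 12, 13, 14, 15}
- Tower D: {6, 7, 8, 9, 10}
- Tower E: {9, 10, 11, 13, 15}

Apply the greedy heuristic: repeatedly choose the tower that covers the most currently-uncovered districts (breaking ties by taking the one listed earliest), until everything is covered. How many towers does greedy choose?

3

Greedy: pick B (covers 6 new) → pick D (covers 3 new) → pick C (covers 1 new). Total picks: 3.
(The true minimum cover uses only 2 towers, so greedy is not optimal here.)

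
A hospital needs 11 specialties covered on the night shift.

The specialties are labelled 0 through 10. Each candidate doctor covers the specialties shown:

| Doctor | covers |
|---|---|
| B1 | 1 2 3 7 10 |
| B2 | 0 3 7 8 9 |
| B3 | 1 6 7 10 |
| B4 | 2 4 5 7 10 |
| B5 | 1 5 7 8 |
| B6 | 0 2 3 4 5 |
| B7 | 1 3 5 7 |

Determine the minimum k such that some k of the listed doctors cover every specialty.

3

Take {B2, B3, B4}. Their union is {0, 1, 2, 3, 4, 5, 6, 7, 8, 9, 10}, which is all 11 specialties.
Each doctor has at most 5 specialties, and 2·5 = 10 < 11 — so at least 3 doctors are needed, and 3 is optimal.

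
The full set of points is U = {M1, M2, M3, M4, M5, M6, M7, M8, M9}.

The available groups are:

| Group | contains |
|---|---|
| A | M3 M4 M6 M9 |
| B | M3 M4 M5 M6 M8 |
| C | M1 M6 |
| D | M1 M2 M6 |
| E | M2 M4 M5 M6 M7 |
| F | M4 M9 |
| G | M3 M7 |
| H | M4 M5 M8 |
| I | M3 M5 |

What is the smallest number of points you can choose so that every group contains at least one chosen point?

Take T = {M3, M4, M6}. Each listed group contains at least one of these, so T is a hitting set of size 3.
The groups C, F, I are pairwise disjoint, so any hitting set needs a separate point for each — at least 3. Hence 3 is optimal.

3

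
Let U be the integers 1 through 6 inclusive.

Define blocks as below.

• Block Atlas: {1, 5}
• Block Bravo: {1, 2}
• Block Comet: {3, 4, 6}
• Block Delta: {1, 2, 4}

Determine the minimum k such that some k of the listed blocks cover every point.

3

Take {Atlas, Bravo, Comet}. Their union is {1, 2, 3, 4, 5, 6}, which is all 6 points.
Only Comet contains 3, so Comet is forced; the remaining 3 points need at least 2 more blocks (each remaining block adds at most 2) — so at least 3 blocks are needed, and 3 is optimal.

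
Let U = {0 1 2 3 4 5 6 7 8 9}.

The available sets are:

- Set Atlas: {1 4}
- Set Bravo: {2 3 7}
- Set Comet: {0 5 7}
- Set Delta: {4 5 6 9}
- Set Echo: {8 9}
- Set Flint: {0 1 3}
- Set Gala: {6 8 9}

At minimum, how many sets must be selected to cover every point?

Atlas, Bravo, Comet, and Gala cover everything between them: the union {0, 1, 2, 3, 4, 5, 6, 7, 8, 9} is all of U.
No 3 of the 7 sets cover everything (all 35 combinations miss at least one point), so 4 is optimal.

4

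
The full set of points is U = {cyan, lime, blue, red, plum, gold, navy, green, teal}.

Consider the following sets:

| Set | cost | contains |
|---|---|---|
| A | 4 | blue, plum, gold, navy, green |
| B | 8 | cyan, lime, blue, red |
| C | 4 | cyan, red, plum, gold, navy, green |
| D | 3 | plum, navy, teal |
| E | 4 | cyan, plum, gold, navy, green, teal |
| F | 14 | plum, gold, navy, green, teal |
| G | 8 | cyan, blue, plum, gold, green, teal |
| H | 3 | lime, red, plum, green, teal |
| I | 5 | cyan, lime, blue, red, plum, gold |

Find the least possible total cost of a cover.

9

E, I together cover every point (E ∪ I = {cyan, lime, blue, red, plum, gold, navy, green, teal}); total cost 4 + 5 = 9.
The greedy pick H, A, C costs 11; no covering selection beats 9.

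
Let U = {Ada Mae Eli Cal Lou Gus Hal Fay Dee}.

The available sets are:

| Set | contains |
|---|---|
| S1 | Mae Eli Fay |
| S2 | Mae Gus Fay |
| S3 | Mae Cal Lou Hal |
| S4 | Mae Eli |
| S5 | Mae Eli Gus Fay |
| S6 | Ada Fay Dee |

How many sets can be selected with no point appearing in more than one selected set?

2

S3, S6 are pairwise disjoint (S3={Mae,Cal,Lou,Hal}; S6={Ada,Fay,Dee}).
Every remaining set overlaps one of these, and no 3 of the listed sets are pairwise disjoint, so 2 is the maximum.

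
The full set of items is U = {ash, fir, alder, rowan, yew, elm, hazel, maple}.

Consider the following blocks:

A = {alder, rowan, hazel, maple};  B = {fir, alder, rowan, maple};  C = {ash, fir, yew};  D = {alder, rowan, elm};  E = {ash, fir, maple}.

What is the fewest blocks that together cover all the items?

3

A, C, and D cover everything between them: the union {ash, fir, alder, rowan, yew, elm, hazel, maple} is all of U.
Only C contains yew, so C is forced; the remaining 5 items need at least 2 more blocks (each remaining block adds at most 4) — so at least 3 blocks are needed, and 3 is optimal.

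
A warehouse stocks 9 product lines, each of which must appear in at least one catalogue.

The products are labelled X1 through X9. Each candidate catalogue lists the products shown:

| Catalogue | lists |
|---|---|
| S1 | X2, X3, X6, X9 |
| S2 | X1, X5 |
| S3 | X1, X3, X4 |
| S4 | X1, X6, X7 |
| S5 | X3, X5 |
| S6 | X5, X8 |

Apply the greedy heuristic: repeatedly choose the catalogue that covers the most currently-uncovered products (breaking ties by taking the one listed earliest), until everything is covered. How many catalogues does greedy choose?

5

Greedy: pick S1 (covers 4 new) → pick S2 (covers 2 new) → pick S3 (covers 1 new) → pick S4 (covers 1 new) → pick S6 (covers 1 new). Total picks: 5.
(The true minimum cover uses only 4 catalogues, so greedy is not optimal here.)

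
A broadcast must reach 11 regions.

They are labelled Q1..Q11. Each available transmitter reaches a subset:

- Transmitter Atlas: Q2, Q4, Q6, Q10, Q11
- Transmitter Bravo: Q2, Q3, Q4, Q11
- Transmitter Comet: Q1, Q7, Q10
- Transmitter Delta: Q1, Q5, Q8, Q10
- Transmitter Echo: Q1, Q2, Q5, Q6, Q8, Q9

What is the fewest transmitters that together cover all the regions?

3

Bravo and Comet and Echo together: Bravo ∪ Comet ∪ Echo = {Q1, Q2, Q3, Q4, Q5, Q6, Q7, Q8, Q9, Q10, Q11} — every region is covered.
Only Bravo contains Q3, so Bravo is forced; the remaining 7 regions need at least 2 more transmitters (each remaining transmitter adds at most 5) — so at least 3 transmitters are needed, and 3 is optimal.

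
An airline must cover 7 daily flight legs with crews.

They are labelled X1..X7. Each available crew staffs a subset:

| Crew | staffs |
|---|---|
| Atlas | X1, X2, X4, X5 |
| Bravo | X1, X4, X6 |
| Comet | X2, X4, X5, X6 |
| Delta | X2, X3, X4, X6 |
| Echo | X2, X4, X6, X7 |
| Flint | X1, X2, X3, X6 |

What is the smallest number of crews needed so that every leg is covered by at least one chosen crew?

Comet and Echo and Flint together: Comet ∪ Echo ∪ Flint = {X1, X2, X3, X4, X5, X6, X7} — every leg is covered.
Only Echo contains X7, so Echo is forced; the remaining 3 legs need at least 2 more crews (each remaining crew adds at most 2) — so at least 3 crews are needed, and 3 is optimal.

3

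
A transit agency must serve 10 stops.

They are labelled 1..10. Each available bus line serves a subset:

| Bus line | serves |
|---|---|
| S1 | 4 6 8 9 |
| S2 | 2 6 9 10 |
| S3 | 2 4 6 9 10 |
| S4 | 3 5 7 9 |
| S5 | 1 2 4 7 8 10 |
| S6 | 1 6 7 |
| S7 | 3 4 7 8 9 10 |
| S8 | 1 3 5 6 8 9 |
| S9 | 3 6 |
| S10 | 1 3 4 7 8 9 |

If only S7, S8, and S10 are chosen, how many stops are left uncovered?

Union of S7, S8, S10 = {1, 3, 4, 5, 6, 7, 8, 9, 10}.
Not covered: 2 — 1 stop.

1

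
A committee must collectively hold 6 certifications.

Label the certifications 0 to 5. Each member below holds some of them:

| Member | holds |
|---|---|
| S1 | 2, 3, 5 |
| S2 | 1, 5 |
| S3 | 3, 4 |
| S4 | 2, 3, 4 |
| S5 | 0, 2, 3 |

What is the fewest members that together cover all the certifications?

Take {S2, S4, S5}. Their union is {0, 1, 2, 3, 4, 5}, which is all 6 certifications.
Only S5 contains 0, so S5 is forced; the remaining 3 certifications need at least 2 more members (each remaining member adds at most 2) — so at least 3 members are needed, and 3 is optimal.

3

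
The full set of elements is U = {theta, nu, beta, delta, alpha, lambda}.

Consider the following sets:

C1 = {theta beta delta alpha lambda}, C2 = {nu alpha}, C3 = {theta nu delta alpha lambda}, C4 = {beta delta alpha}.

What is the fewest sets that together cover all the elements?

C3 and C4 cover everything between them: the union {theta, nu, beta, delta, alpha, lambda} is all of U.
No single set has all 6 elements (the largest, C1, has 5), so 2 is optimal.

2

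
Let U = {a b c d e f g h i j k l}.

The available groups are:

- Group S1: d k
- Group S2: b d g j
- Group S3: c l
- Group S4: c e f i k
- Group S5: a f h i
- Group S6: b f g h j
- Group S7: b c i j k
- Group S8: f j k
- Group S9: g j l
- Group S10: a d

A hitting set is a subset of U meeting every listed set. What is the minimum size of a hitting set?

Take T = {a, c, g, k}. Each listed group contains at least one of these, so T is a hitting set of size 4.
No choice of 3 elements meets every group, so 4 is the minimum.

4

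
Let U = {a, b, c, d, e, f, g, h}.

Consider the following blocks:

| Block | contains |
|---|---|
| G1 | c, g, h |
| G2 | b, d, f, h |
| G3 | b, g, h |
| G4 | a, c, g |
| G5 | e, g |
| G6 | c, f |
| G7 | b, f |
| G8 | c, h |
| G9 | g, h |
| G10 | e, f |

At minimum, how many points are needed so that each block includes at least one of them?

3

The 3 points {c, f, g} hit every block.
The blocks G5, G7, G8 are pairwise disjoint, so any hitting set needs a separate point for each — at least 3. Hence 3 is optimal.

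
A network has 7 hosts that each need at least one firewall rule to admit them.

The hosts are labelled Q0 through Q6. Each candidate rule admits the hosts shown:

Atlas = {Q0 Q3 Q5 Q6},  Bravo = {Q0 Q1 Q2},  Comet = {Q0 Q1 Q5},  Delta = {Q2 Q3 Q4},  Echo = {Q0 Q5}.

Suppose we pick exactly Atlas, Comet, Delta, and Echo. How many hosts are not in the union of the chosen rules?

0

Union of Atlas, Comet, Delta, Echo = {Q0, Q1, Q2, Q3, Q4, Q5, Q6} — that's every host, so 0 are uncovered.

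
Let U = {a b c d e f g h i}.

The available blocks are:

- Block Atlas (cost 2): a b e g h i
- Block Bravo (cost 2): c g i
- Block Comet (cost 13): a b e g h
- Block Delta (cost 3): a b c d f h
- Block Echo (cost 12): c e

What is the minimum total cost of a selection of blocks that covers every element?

5

Atlas, Delta together cover every element (Atlas ∪ Delta = {a, b, c, d, e, f, g, h, i}); total cost 2 + 3 = 5.
No covering selection has total cost below 5.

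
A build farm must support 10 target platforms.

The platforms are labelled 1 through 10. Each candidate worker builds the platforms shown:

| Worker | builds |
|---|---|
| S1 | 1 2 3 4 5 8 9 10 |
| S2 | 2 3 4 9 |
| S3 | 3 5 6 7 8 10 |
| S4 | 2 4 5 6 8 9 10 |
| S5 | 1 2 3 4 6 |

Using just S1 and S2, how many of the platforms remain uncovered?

2

Union of S1, S2 = {1, 2, 3, 4, 5, 8, 9, 10}.
Not covered: 6, 7 — 2 platforms.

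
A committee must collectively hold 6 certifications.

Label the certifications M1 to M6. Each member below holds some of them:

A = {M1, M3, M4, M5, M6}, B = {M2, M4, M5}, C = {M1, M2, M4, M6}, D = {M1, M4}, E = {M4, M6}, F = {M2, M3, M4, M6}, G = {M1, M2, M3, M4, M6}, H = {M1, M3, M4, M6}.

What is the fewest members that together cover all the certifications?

2

Take {B, H}. Their union is {M1, M2, M3, M4, M5, M6}, which is all 6 certifications.
No single member has all 6 certifications (the largest, A, has 5), so 2 is optimal.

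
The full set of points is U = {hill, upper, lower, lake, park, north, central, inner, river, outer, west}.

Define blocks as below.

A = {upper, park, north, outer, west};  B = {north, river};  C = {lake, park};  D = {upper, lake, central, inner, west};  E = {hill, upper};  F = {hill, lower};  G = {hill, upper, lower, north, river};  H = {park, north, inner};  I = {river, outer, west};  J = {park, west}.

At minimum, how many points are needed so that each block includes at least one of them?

4

The 4 points {hill, park, central, river} hit every block.
No choice of 3 points meets every block, so 4 is the minimum.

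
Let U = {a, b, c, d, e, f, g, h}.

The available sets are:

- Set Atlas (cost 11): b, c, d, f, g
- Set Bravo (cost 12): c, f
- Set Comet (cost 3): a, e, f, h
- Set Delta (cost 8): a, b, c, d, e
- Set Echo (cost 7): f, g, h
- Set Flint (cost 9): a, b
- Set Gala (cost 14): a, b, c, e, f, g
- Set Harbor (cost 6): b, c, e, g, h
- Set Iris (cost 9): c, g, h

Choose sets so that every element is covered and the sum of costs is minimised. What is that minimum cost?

Atlas, Comet together cover every element (Atlas ∪ Comet = {a, b, c, d, e, f, g, h}); total cost 11 + 3 = 14.
The greedy pick Comet, Harbor, Delta costs 17; no covering selection beats 14.

14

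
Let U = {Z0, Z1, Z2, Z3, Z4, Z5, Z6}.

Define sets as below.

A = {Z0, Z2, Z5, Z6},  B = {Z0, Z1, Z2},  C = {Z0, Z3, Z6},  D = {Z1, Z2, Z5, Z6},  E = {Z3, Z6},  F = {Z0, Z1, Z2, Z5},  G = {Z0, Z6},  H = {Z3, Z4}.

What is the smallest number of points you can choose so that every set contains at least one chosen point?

The 3 points {Z0, Z1, Z3} hit every set.
No choice of 2 points meets every set, so 3 is the minimum.

3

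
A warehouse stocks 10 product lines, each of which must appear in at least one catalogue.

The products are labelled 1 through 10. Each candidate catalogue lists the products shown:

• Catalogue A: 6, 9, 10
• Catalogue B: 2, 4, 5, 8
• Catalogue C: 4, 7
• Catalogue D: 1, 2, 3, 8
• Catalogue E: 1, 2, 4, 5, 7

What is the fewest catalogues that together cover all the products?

A and D and E together: A ∪ D ∪ E = {1, 2, 3, 4, 5, 6, 7, 8, 9, 10} — every product is covered.
Only D contains 3, so D is forced; the remaining 6 products need at least 2 more catalogues (each remaining catalogue adds at most 3) — so at least 3 catalogues are needed, and 3 is optimal.

3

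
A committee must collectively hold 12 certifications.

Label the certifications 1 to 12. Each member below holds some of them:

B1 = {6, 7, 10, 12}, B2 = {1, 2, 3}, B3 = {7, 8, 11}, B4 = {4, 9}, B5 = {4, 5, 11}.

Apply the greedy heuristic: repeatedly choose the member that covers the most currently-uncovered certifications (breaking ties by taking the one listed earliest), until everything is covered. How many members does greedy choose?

5

Greedy: pick B1 (covers 4 new) → pick B2 (covers 3 new) → pick B5 (covers 3 new) → pick B3 (covers 1 new) → pick B4 (covers 1 new). Total picks: 5.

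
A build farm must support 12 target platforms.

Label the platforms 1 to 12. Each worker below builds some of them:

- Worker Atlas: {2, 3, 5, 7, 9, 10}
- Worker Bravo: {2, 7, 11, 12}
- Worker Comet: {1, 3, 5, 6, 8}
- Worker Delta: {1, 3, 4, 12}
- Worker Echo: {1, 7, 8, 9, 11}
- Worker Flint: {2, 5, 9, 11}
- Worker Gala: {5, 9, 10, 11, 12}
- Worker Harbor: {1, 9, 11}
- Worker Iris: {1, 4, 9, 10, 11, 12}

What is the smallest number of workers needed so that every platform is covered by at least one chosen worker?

3

Atlas and Comet and Iris together: Atlas ∪ Comet ∪ Iris = {1, 2, 3, 4, 5, 6, 7, 8, 9, 10, 11, 12} — every platform is covered.
Only Comet contains 6, so Comet is forced; the remaining 7 platforms need at least 2 more workers (each remaining worker adds at most 5) — so at least 3 workers are needed, and 3 is optimal.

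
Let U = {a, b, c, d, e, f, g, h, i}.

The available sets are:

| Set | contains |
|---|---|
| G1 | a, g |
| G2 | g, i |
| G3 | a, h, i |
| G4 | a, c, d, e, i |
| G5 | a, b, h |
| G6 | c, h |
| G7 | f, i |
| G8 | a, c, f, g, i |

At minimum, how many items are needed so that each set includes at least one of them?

3

T = {g, h, i} meets every set (each contains at least one member of T), and |T| = 3.
The sets G1, G6, G7 are pairwise disjoint, so any hitting set needs a separate item for each — at least 3. Hence 3 is optimal.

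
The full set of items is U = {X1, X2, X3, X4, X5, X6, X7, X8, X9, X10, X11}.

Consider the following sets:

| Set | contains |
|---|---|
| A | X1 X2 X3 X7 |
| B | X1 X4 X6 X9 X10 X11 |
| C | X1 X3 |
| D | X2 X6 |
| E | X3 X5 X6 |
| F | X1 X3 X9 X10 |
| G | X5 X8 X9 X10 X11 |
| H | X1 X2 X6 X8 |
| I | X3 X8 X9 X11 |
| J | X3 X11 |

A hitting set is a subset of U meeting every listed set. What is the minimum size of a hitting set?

3

The 3 items {X3, X6, X9} hit every set.
The sets C, D, G are pairwise disjoint, so any hitting set needs a separate item for each — at least 3. Hence 3 is optimal.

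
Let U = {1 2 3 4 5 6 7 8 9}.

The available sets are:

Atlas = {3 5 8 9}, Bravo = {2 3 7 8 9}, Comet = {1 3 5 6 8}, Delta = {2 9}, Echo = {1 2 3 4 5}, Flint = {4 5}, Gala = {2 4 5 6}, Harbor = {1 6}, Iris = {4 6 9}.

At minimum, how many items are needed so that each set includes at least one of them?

3

Take H = {5, 6, 9}. Each listed set contains at least one of these, so H is a hitting set of size 3.
The sets Delta, Flint, Harbor are pairwise disjoint, so any hitting set needs a separate item for each — at least 3. Hence 3 is optimal.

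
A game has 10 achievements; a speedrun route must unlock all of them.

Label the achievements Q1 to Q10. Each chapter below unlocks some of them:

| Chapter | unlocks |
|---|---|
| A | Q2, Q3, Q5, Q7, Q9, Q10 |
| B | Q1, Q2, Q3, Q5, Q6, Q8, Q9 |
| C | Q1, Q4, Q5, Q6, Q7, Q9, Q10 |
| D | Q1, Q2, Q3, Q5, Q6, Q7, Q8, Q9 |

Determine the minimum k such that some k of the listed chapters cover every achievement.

B and C together: B ∪ C = {Q1, Q2, Q3, Q4, Q5, Q6, Q7, Q8, Q9, Q10} — every achievement is covered.
No single chapter has all 10 achievements (the largest, D, has 8), so 2 is optimal.

2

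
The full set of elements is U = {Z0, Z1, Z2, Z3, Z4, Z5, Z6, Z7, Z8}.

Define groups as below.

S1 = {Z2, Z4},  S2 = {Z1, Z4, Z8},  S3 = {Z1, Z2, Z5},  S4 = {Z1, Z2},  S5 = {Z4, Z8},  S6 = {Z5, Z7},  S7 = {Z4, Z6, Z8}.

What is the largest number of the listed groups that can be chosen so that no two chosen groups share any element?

S4, S5, S6 are pairwise disjoint (S4={Z1,Z2}; S5={Z4,Z8}; S6={Z5,Z7}).
Every remaining group overlaps one of these, and no 4 of the listed groups are pairwise disjoint, so 3 is the maximum.

3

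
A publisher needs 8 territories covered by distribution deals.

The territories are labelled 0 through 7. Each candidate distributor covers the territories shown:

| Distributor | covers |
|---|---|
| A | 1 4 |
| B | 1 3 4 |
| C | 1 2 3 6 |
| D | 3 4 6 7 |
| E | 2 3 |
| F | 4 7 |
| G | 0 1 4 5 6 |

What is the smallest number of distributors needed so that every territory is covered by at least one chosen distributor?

C and D and G together: C ∪ D ∪ G = {0, 1, 2, 3, 4, 5, 6, 7} — every territory is covered.
Only G contains 0, so G is forced; the remaining 3 territories need at least 2 more distributors (each remaining distributor adds at most 2) — so at least 3 distributors are needed, and 3 is optimal.

3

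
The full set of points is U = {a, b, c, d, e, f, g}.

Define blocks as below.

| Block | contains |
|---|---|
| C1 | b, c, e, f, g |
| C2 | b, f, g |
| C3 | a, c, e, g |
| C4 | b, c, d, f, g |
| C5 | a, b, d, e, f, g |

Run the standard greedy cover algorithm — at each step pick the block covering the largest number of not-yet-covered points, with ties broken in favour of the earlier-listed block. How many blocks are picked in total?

Greedy: pick C5 (covers 6 new) → pick C1 (covers 1 new). Total picks: 2.

2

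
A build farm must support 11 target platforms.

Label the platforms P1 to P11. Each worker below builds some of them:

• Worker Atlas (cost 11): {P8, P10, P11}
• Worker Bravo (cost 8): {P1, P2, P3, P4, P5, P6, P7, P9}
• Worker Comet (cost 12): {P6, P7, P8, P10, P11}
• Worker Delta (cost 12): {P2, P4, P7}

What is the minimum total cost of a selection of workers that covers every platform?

Atlas, Bravo together cover every platform (Atlas ∪ Bravo = {P1, P2, P3, P4, P5, P6, P7, P8, P9, P10, P11}); total cost 11 + 8 = 19.
No covering selection has total cost below 19.

19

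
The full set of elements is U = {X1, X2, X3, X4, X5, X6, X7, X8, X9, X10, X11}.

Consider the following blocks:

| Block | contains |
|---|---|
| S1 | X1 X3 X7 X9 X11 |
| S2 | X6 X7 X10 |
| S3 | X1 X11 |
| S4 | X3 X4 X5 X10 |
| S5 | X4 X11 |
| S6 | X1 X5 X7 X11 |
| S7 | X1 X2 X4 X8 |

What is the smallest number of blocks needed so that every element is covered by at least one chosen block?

Take {S1, S2, S6, S7}. Their union is {X1, X2, X3, X4, X5, X6, X7, X8, X9, X10, X11}, which is all 11 elements.
No 3 of the 7 blocks cover everything (all 35 combinations miss at least one element), so 4 is optimal.

4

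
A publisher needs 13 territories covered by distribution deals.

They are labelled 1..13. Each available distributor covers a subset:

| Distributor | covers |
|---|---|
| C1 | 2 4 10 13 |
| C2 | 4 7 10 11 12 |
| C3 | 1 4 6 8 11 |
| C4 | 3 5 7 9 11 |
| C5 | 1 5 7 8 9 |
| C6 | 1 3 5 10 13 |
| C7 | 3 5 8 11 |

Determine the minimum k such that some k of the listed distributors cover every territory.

C1 and C2 and C3 and C4 together: C1 ∪ C2 ∪ C3 ∪ C4 = {1, 2, 3, 4, 5, 6, 7, 8, 9, 10, 11, 12, 13} — every territory is covered.
No 3 of the 7 distributors cover everything (all 35 combinations miss at least one territory), so 4 is optimal.

4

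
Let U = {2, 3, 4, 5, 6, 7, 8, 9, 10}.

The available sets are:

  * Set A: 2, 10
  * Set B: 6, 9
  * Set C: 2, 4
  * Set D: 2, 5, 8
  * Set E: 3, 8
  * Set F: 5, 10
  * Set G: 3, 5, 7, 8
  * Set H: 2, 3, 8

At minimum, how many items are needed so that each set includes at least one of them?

T = {2, 3, 5, 6} meets every set (each contains at least one member of T), and |T| = 4.
The sets B, C, E, F are pairwise disjoint, so any hitting set needs a separate item for each — at least 4. Hence 4 is optimal.

4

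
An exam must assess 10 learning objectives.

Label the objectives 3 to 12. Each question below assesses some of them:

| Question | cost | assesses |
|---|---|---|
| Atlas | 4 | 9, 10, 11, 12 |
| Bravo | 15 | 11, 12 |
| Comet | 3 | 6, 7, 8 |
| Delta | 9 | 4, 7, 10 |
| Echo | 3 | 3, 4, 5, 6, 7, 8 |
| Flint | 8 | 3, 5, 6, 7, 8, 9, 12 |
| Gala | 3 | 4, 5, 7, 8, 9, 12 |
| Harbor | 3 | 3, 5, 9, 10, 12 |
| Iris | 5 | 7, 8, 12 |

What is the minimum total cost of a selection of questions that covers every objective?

7

Atlas, Echo together cover every objective (Atlas ∪ Echo = {3, 4, 5, 6, 7, 8, 9, 10, 11, 12}); total cost 4 + 3 = 7.
No covering selection has total cost below 7.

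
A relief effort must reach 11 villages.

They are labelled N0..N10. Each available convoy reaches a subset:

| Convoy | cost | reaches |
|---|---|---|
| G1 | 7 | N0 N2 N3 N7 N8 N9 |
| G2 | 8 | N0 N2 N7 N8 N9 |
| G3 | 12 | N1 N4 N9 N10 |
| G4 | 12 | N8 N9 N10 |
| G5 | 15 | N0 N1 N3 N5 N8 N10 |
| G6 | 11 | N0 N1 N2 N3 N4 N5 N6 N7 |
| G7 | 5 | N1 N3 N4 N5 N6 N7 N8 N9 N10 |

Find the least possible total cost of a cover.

G1, G7 together cover every village (G1 ∪ G7 = {N0, N1, N2, N3, N4, N5, N6, N7, N8, N9, N10}); total cost 7 + 5 = 12.
No covering selection has total cost below 12.

12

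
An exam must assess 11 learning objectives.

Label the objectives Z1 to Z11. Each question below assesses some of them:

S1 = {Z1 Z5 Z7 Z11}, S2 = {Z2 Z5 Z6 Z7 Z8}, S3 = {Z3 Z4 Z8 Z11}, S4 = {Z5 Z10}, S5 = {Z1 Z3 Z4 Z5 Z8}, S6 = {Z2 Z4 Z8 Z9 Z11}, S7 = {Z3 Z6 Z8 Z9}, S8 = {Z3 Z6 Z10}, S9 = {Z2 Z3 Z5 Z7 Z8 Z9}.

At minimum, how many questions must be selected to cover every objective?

Take {S1, S6, S8}. Their union is {Z1, Z2, Z3, Z4, Z5, Z6, Z7, Z8, Z9, Z10, Z11}, which is all 11 objectives.
No 2 of the 9 questions cover everything (all 36 combinations miss at least one objective), so 3 is optimal.

3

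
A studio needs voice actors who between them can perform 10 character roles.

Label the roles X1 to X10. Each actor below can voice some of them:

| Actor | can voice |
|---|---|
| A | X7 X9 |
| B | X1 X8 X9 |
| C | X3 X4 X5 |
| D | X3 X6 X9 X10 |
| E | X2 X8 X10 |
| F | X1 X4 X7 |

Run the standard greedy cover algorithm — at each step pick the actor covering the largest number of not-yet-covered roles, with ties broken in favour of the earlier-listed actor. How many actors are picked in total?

4

Greedy: pick D (covers 4 new) → pick F (covers 3 new) → pick E (covers 2 new) → pick C (covers 1 new). Total picks: 4.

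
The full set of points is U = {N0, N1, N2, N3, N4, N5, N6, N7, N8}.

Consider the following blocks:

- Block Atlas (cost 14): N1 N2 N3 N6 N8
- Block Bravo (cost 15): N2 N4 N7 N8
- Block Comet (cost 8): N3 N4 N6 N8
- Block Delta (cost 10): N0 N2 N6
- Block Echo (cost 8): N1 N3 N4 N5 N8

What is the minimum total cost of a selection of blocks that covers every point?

Bravo, Delta, Echo together cover every point (Bravo ∪ Delta ∪ Echo = {N0, N1, N2, N3, N4, N5, N6, N7, N8}); total cost 15 + 10 + 8 = 33.
No covering selection has total cost below 33.

33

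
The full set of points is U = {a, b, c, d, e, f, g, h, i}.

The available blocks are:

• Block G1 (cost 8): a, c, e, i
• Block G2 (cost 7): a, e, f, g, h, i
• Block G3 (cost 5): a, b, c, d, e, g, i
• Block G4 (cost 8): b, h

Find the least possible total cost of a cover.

12

G2, G3 together cover every point (G2 ∪ G3 = {a, b, c, d, e, f, g, h, i}); total cost 7 + 5 = 12.
No covering selection has total cost below 12.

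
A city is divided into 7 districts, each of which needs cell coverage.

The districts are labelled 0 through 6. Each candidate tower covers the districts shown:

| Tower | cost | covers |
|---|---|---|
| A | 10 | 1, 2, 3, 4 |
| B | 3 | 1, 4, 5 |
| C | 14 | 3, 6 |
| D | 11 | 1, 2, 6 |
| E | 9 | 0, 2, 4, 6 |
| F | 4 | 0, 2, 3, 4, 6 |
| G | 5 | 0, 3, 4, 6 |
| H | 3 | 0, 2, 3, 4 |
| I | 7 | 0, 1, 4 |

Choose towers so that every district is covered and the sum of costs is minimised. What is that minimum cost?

7

B, F together cover every district (B ∪ F = {0, 1, 2, 3, 4, 5, 6}); total cost 3 + 4 = 7.
The greedy pick H, B, F costs 10; no covering selection beats 7.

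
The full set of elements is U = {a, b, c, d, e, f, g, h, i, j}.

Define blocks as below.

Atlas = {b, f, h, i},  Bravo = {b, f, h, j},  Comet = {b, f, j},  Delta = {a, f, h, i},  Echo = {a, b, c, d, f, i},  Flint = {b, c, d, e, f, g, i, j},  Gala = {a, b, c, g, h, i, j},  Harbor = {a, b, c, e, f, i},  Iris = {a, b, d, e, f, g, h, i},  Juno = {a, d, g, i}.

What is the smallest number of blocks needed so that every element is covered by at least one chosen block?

2

Flint and Gala together: Flint ∪ Gala = {a, b, c, d, e, f, g, h, i, j} — every element is covered.
No single block has all 10 elements (the largest, Flint, has 8), so 2 is optimal.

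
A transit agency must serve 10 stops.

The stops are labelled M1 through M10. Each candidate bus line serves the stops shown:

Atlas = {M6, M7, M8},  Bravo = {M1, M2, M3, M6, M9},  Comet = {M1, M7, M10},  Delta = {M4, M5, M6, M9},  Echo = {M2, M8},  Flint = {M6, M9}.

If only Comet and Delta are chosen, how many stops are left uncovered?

3

Union of Comet, Delta = {M1, M4, M5, M6, M7, M9, M10}.
Not covered: M2, M3, M8 — 3 stops.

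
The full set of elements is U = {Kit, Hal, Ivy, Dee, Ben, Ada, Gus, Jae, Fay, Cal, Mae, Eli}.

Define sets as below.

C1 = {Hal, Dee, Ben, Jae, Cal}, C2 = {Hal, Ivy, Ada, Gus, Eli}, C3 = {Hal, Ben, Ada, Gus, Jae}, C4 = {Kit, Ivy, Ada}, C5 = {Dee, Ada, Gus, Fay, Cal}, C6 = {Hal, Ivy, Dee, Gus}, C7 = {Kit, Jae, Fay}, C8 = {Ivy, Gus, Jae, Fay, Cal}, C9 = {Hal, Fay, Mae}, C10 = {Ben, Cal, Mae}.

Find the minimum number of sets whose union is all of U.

4

C1 and C2 and C7 and C9 together: C1 ∪ C2 ∪ C7 ∪ C9 = {Kit, Hal, Ivy, Dee, Ben, Ada, Gus, Jae, Fay, Cal, Mae, Eli} — every element is covered.
No 3 of the 10 sets cover everything (all 120 combinations miss at least one element), so 4 is optimal.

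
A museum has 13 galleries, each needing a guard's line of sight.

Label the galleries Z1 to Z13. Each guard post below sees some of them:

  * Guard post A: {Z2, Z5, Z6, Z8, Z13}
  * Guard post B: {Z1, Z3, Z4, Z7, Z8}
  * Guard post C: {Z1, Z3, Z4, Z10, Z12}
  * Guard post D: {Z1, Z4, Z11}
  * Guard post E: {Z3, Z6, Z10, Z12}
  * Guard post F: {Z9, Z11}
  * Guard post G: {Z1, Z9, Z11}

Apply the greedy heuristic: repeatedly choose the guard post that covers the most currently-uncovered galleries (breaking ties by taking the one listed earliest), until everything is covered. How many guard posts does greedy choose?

Greedy: pick A (covers 5 new) → pick C (covers 5 new) → pick F (covers 2 new) → pick B (covers 1 new). Total picks: 4.

4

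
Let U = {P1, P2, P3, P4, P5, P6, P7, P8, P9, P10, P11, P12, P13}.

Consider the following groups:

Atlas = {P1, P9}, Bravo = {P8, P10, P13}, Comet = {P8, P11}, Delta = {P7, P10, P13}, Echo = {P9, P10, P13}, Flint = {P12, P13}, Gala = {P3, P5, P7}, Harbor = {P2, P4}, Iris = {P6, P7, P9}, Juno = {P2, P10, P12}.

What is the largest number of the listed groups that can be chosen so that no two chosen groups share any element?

Atlas, Comet, Flint, Gala, Harbor are pairwise disjoint (Atlas={P1,P9}; Comet={P8,P11}; Flint={P12,P13}; Gala={P3,P5,P7}; Harbor={P2,P4}).
Every remaining group overlaps one of these, and no 6 of the listed groups are pairwise disjoint, so 5 is the maximum.

5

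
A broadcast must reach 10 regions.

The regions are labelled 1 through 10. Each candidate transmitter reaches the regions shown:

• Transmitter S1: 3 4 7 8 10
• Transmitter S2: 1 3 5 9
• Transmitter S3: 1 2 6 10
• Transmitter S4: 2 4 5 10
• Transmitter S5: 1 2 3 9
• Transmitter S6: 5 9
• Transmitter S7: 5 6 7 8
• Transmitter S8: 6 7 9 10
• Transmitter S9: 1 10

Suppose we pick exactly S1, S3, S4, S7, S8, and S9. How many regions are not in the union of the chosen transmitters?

Union of S1, S3, S4, S7, S8, S9 = {1, 2, 3, 4, 5, 6, 7, 8, 9, 10} — that's every region, so 0 are uncovered.

0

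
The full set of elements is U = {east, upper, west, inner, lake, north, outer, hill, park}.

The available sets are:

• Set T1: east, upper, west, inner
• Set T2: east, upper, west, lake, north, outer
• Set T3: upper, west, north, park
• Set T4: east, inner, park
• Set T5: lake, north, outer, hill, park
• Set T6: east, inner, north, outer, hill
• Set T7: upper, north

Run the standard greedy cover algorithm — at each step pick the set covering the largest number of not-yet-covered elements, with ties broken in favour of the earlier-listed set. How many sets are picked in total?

3

Greedy: pick T2 (covers 6 new) → pick T4 (covers 2 new) → pick T5 (covers 1 new). Total picks: 3.
(The true minimum cover uses only 2 sets, so greedy is not optimal here.)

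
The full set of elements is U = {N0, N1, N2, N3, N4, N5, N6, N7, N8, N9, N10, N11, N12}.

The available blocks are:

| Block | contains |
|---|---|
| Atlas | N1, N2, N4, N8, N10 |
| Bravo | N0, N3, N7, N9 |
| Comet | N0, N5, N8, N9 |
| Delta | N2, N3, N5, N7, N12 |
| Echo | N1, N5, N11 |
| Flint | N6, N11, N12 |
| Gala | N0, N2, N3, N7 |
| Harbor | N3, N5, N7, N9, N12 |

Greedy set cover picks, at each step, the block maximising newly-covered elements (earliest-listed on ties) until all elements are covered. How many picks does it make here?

Greedy: pick Atlas (covers 5 new) → pick Harbor (covers 5 new) → pick Flint (covers 2 new) → pick Bravo (covers 1 new). Total picks: 4.

4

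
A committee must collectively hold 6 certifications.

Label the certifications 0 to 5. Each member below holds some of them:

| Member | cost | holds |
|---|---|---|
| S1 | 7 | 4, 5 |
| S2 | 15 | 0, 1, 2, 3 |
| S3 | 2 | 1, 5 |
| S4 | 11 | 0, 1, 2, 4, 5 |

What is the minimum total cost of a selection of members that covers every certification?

S1, S2 together cover every certification (S1 ∪ S2 = {0, 1, 2, 3, 4, 5}); total cost 7 + 15 = 22.
The greedy pick S3, S4, S2 costs 28; no covering selection beats 22.

22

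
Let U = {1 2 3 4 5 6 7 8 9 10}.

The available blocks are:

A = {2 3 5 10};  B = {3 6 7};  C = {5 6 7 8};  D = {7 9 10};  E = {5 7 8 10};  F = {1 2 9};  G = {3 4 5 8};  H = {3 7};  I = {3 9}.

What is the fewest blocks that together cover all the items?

Take {C, E, F, G}. Their union is {1, 2, 3, 4, 5, 6, 7, 8, 9, 10}, which is all 10 items.
No 3 of the 9 blocks cover everything (all 84 combinations miss at least one item), so 4 is optimal.

4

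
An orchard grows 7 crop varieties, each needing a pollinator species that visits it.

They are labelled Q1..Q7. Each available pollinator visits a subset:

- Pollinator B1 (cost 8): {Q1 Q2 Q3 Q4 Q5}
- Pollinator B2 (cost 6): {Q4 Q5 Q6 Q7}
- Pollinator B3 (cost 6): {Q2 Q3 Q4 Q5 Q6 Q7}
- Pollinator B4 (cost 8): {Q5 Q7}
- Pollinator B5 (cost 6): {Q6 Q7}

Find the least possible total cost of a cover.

B1, B3 together cover every variety (B1 ∪ B3 = {Q1, Q2, Q3, Q4, Q5, Q6, Q7}); total cost 8 + 6 = 14.
No covering selection has total cost below 14.

14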